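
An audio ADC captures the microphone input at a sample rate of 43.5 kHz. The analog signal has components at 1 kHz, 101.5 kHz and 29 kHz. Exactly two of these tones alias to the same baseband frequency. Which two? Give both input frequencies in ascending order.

fs/2 = 21.75 kHz.
1 kHz ≤ fs/2 = 21.75 kHz, passes unchanged.
101.5 kHz mod fs = 14.5 kHz.
14.5 kHz ≤ fs/2 = 21.75 kHz, appears at 14.5 kHz.
29 kHz > fs/2 = 21.75 kHz, folds to fs − 29 kHz = 14.5 kHz.
29 kHz and 101.5 kHz both map to 14.5 kHz.

29 kHz, 101.5 kHz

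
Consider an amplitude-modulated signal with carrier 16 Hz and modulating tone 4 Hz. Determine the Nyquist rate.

40 Hz

AM sidebands sit at fc ± fm = 12 Hz and 20 Hz.
Highest-frequency component: 20 Hz.
Nyquist rate = 2 × 20 Hz = 40 Hz.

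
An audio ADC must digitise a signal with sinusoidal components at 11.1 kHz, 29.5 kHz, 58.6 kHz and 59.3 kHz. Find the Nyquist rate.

Highest-frequency component: 59.3 kHz.
Nyquist rate = 2 × 59.3 kHz = 118.6 kHz.

118.6 kHz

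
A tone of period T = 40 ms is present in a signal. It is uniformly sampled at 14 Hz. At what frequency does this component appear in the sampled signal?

3 Hz

T = 40 ms → f = 1/T = 25 Hz.
25 Hz mod fs = 11 Hz.
11 Hz > fs/2 = 7 Hz, folds to fs − 11 Hz = 3 Hz.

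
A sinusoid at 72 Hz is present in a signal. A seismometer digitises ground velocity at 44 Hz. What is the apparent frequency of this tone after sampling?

72 Hz mod fs = 28 Hz.
28 Hz > fs/2 = 22 Hz, folds to fs − 28 Hz = 16 Hz.

16 Hz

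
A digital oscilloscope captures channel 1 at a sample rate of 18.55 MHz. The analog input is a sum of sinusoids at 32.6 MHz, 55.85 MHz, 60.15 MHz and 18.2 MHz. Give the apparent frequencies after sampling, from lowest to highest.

0.2 MHz, 0.35 MHz, 4.5 MHz

fs/2 = 9.275 MHz.
32.6 MHz mod fs = 14.05 MHz.
14.05 MHz > fs/2 = 9.275 MHz, folds to fs − 14.05 MHz = 4.5 MHz.
55.85 MHz mod fs = 0.2 MHz.
0.2 MHz ≤ fs/2 = 9.275 MHz, appears at 0.2 MHz.
60.15 MHz mod fs = 4.5 MHz.
4.5 MHz ≤ fs/2 = 9.275 MHz, appears at 4.5 MHz.
18.2 MHz > fs/2 = 9.275 MHz, folds to fs − 18.2 MHz = 0.35 MHz.
Distinct values: {0.2 MHz, 0.35 MHz, 4.5 MHz}.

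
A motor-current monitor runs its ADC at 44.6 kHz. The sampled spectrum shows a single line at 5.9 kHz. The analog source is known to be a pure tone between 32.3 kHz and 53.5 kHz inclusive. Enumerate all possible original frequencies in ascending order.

38.7 kHz, 50.5 kHz

Frequencies that alias to 5.9 kHz are k·fs ± 5.9 kHz for integer k ≥ 0.
k=0: 5.9 kHz.
k=1: 38.7 kHz, 50.5 kHz.
k=2: 83.3 kHz, 95.1 kHz.
Within [32.3 kHz, 53.5 kHz]: 38.7 kHz, 50.5 kHz.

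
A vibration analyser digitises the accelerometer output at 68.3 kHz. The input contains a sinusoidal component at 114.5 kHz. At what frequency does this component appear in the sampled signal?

114.5 kHz mod fs = 46.2 kHz.
46.2 kHz > fs/2 = 34.15 kHz, folds to fs − 46.2 kHz = 22.1 kHz.

22.1 kHz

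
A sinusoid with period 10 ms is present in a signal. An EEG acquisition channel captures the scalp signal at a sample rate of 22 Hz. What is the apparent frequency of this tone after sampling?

10 Hz

T = 10 ms → f = 1/T = 100 Hz.
100 Hz mod fs = 12 Hz.
12 Hz > fs/2 = 11 Hz, folds to fs − 12 Hz = 10 Hz.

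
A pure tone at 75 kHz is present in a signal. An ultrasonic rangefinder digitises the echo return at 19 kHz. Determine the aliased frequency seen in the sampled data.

1 kHz

75 kHz mod fs = 18 kHz.
18 kHz > fs/2 = 9.5 kHz, folds to fs − 18 kHz = 1 kHz.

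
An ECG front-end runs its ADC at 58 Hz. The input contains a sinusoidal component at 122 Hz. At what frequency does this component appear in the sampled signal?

6 Hz

122 Hz mod fs = 6 Hz.
6 Hz ≤ fs/2 = 29 Hz, appears at 6 Hz.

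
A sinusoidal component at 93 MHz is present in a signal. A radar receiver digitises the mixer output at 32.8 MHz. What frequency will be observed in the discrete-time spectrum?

5.4 MHz

93 MHz mod fs = 27.4 MHz.
27.4 MHz > fs/2 = 16.4 MHz, folds to fs − 27.4 MHz = 5.4 MHz.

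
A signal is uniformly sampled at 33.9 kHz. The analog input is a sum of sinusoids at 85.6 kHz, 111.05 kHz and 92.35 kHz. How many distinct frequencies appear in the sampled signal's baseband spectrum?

2

fs/2 = 16.95 kHz.
85.6 kHz mod fs = 17.8 kHz.
17.8 kHz > fs/2 = 16.95 kHz, folds to fs − 17.8 kHz = 16.1 kHz.
111.05 kHz mod fs = 9.35 kHz.
9.35 kHz ≤ fs/2 = 16.95 kHz, appears at 9.35 kHz.
92.35 kHz mod fs = 24.55 kHz.
24.55 kHz > fs/2 = 16.95 kHz, folds to fs − 24.55 kHz = 9.35 kHz.
Distinct values: {9.35 kHz, 16.1 kHz} → 2.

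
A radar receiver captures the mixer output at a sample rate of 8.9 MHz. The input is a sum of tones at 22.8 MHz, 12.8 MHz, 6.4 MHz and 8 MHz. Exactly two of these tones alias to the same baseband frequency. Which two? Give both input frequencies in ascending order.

fs/2 = 4.45 MHz.
22.8 MHz mod fs = 5 MHz.
5 MHz > fs/2 = 4.45 MHz, folds to fs − 5 MHz = 3.9 MHz.
12.8 MHz mod fs = 3.9 MHz.
3.9 MHz ≤ fs/2 = 4.45 MHz, appears at 3.9 MHz.
6.4 MHz > fs/2 = 4.45 MHz, folds to fs − 6.4 MHz = 2.5 MHz.
8 MHz > fs/2 = 4.45 MHz, folds to fs − 8 MHz = 0.9 MHz.
12.8 MHz and 22.8 MHz both map to 3.9 MHz.

12.8 MHz, 22.8 MHz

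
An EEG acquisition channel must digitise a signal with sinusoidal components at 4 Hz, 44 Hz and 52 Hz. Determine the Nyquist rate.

Highest-frequency component: 52 Hz.
Nyquist rate = 2 × 52 Hz = 104 Hz.

104 Hz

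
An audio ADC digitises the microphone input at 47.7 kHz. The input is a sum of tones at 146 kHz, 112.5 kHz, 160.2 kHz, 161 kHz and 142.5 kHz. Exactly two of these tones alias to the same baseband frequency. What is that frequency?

fs/2 = 23.85 kHz.
146 kHz mod fs = 2.9 kHz.
2.9 kHz ≤ fs/2 = 23.85 kHz, appears at 2.9 kHz.
112.5 kHz mod fs = 17.1 kHz.
17.1 kHz ≤ fs/2 = 23.85 kHz, appears at 17.1 kHz.
160.2 kHz mod fs = 17.1 kHz.
17.1 kHz ≤ fs/2 = 23.85 kHz, appears at 17.1 kHz.
161 kHz mod fs = 17.9 kHz.
17.9 kHz ≤ fs/2 = 23.85 kHz, appears at 17.9 kHz.
142.5 kHz mod fs = 47.1 kHz.
47.1 kHz > fs/2 = 23.85 kHz, folds to fs − 47.1 kHz = 0.6 kHz.
112.5 kHz and 160.2 kHz both map to 17.1 kHz.

17.1 kHz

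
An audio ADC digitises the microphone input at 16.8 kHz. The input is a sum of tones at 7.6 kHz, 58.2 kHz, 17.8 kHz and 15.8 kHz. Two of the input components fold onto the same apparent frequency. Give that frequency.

1 kHz

fs/2 = 8.4 kHz.
7.6 kHz ≤ fs/2 = 8.4 kHz, passes unchanged.
58.2 kHz mod fs = 7.8 kHz.
7.8 kHz ≤ fs/2 = 8.4 kHz, appears at 7.8 kHz.
17.8 kHz mod fs = 1 kHz.
1 kHz ≤ fs/2 = 8.4 kHz, appears at 1 kHz.
15.8 kHz > fs/2 = 8.4 kHz, folds to fs − 15.8 kHz = 1 kHz.
15.8 kHz and 17.8 kHz both map to 1 kHz.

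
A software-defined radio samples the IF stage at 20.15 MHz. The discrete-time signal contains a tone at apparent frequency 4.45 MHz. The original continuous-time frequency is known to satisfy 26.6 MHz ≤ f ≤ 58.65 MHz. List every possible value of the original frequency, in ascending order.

35.85 MHz, 44.75 MHz, 56 MHz

Frequencies that alias to 4.45 MHz are k·fs ± 4.45 MHz for integer k ≥ 0.
k=0: 4.45 MHz.
k=1: 15.7 MHz, 24.6 MHz.
k=2: 35.85 MHz, 44.75 MHz.
k=3: 56 MHz, 64.9 MHz.
k=4: 76.15 MHz, 85.05 MHz.
Within [26.6 MHz, 58.65 MHz]: 35.85 MHz, 44.75 MHz, 56 MHz.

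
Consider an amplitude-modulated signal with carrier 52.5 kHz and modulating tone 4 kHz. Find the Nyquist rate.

113 kHz

AM sidebands sit at fc ± fm = 48.5 kHz and 56.5 kHz.
Highest-frequency component: 56.5 kHz.
Nyquist rate = 2 × 56.5 kHz = 113 kHz.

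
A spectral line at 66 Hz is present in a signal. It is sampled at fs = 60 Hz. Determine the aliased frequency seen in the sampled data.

66 Hz mod fs = 6 Hz.
6 Hz ≤ fs/2 = 30 Hz, appears at 6 Hz.

6 Hz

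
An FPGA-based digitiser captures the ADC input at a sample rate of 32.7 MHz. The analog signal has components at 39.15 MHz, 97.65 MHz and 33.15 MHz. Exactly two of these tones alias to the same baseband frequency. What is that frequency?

0.45 MHz

fs/2 = 16.35 MHz.
39.15 MHz mod fs = 6.45 MHz.
6.45 MHz ≤ fs/2 = 16.35 MHz, appears at 6.45 MHz.
97.65 MHz mod fs = 32.25 MHz.
32.25 MHz > fs/2 = 16.35 MHz, folds to fs − 32.25 MHz = 0.45 MHz.
33.15 MHz mod fs = 0.45 MHz.
0.45 MHz ≤ fs/2 = 16.35 MHz, appears at 0.45 MHz.
33.15 MHz and 97.65 MHz both map to 0.45 MHz.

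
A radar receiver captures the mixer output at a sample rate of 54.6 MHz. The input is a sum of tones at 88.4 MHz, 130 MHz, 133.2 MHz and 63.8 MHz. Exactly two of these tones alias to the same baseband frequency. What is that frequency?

fs/2 = 27.3 MHz.
88.4 MHz mod fs = 33.8 MHz.
33.8 MHz > fs/2 = 27.3 MHz, folds to fs − 33.8 MHz = 20.8 MHz.
130 MHz mod fs = 20.8 MHz.
20.8 MHz ≤ fs/2 = 27.3 MHz, appears at 20.8 MHz.
133.2 MHz mod fs = 24 MHz.
24 MHz ≤ fs/2 = 27.3 MHz, appears at 24 MHz.
63.8 MHz mod fs = 9.2 MHz.
9.2 MHz ≤ fs/2 = 27.3 MHz, appears at 9.2 MHz.
88.4 MHz and 130 MHz both map to 20.8 MHz.

20.8 MHz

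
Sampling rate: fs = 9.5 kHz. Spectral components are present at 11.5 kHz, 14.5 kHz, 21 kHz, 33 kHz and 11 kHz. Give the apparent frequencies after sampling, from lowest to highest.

1.5 kHz, 2 kHz, 4.5 kHz

fs/2 = 4.75 kHz.
11.5 kHz mod fs = 2 kHz.
2 kHz ≤ fs/2 = 4.75 kHz, appears at 2 kHz.
14.5 kHz mod fs = 5 kHz.
5 kHz > fs/2 = 4.75 kHz, folds to fs − 5 kHz = 4.5 kHz.
21 kHz mod fs = 2 kHz.
2 kHz ≤ fs/2 = 4.75 kHz, appears at 2 kHz.
33 kHz mod fs = 4.5 kHz.
4.5 kHz ≤ fs/2 = 4.75 kHz, appears at 4.5 kHz.
11 kHz mod fs = 1.5 kHz.
1.5 kHz ≤ fs/2 = 4.75 kHz, appears at 1.5 kHz.
Distinct values: {1.5 kHz, 2 kHz, 4.5 kHz}.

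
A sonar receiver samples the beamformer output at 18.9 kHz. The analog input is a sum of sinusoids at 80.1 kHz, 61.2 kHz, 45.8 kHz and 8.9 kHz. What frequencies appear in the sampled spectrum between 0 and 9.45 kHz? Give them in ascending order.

4.5 kHz, 8 kHz, 8.9 kHz

fs/2 = 9.45 kHz.
80.1 kHz mod fs = 4.5 kHz.
4.5 kHz ≤ fs/2 = 9.45 kHz, appears at 4.5 kHz.
61.2 kHz mod fs = 4.5 kHz.
4.5 kHz ≤ fs/2 = 9.45 kHz, appears at 4.5 kHz.
45.8 kHz mod fs = 8 kHz.
8 kHz ≤ fs/2 = 9.45 kHz, appears at 8 kHz.
8.9 kHz ≤ fs/2 = 9.45 kHz, passes unchanged.
Distinct values: {4.5 kHz, 8 kHz, 8.9 kHz}.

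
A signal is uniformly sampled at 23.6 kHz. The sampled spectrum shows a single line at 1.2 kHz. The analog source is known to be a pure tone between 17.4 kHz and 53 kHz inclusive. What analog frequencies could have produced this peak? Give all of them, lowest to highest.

Frequencies that alias to 1.2 kHz are k·fs ± 1.2 kHz for integer k ≥ 0.
k=0: 1.2 kHz.
k=1: 22.4 kHz, 24.8 kHz.
k=2: 46 kHz, 48.4 kHz.
k=3: 69.6 kHz, 72 kHz.
Within [17.4 kHz, 53 kHz]: 22.4 kHz, 24.8 kHz, 46 kHz, 48.4 kHz.

22.4 kHz, 24.8 kHz, 46 kHz, 48.4 kHz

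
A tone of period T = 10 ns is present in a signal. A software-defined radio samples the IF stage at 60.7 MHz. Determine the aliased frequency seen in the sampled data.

T = 10 ns → f = 1/T = 100 MHz.
100 MHz mod fs = 39.3 MHz.
39.3 MHz > fs/2 = 30.35 MHz, folds to fs − 39.3 MHz = 21.4 MHz.

21.4 MHz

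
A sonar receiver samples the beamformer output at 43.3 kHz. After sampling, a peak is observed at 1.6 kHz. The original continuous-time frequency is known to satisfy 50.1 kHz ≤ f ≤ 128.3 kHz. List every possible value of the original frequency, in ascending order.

85 kHz, 88.2 kHz, 128.3 kHz

Frequencies that alias to 1.6 kHz are k·fs ± 1.6 kHz for integer k ≥ 0.
k=0: 1.6 kHz.
k=1: 41.7 kHz, 44.9 kHz.
k=2: 85 kHz, 88.2 kHz.
k=3: 128.3 kHz, 131.5 kHz.
k=4: 171.6 kHz, 174.8 kHz.
Within [50.1 kHz, 128.3 kHz]: 85 kHz, 88.2 kHz, 128.3 kHz.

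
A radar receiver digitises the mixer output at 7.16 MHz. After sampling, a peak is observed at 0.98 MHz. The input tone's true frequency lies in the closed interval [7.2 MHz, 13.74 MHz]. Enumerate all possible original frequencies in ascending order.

8.14 MHz, 13.34 MHz

Frequencies that alias to 0.98 MHz are k·fs ± 0.98 MHz for integer k ≥ 0.
k=0: 0.98 MHz.
k=1: 6.18 MHz, 8.14 MHz.
k=2: 13.34 MHz, 15.3 MHz.
k=3: 20.5 MHz, 22.46 MHz.
Within [7.2 MHz, 13.74 MHz]: 8.14 MHz, 13.34 MHz.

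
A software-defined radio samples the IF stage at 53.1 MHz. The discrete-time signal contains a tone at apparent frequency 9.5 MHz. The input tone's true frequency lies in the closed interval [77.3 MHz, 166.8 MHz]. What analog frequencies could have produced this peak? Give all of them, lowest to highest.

Frequencies that alias to 9.5 MHz are k·fs ± 9.5 MHz for integer k ≥ 0.
k=0: 9.5 MHz.
k=1: 43.6 MHz, 62.6 MHz.
k=2: 96.7 MHz, 115.7 MHz.
k=3: 149.8 MHz, 168.8 MHz.
k=4: 202.9 MHz, 221.9 MHz.
Within [77.3 MHz, 166.8 MHz]: 96.7 MHz, 115.7 MHz, 149.8 MHz.

96.7 MHz, 115.7 MHz, 149.8 MHz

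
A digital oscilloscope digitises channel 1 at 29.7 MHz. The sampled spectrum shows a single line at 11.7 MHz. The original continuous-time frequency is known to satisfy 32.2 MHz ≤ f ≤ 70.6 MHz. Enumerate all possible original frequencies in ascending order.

41.4 MHz, 47.7 MHz

Frequencies that alias to 11.7 MHz are k·fs ± 11.7 MHz for integer k ≥ 0.
k=0: 11.7 MHz.
k=1: 18 MHz, 41.4 MHz.
k=2: 47.7 MHz, 71.1 MHz.
k=3: 77.4 MHz, 100.8 MHz.
Within [32.2 MHz, 70.6 MHz]: 41.4 MHz, 47.7 MHz.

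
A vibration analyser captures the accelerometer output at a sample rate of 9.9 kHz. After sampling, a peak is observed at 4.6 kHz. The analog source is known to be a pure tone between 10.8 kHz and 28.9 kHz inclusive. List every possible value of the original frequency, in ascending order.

Frequencies that alias to 4.6 kHz are k·fs ± 4.6 kHz for integer k ≥ 0.
k=0: 4.6 kHz.
k=1: 5.3 kHz, 14.5 kHz.
k=2: 15.2 kHz, 24.4 kHz.
k=3: 25.1 kHz, 34.3 kHz.
k=4: 35 kHz, 44.2 kHz.
Within [10.8 kHz, 28.9 kHz]: 14.5 kHz, 15.2 kHz, 24.4 kHz, 25.1 kHz.

14.5 kHz, 15.2 kHz, 24.4 kHz, 25.1 kHz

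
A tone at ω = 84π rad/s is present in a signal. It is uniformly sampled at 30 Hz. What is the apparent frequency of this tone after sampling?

12 Hz

ω = 84π rad/s → f = ω/(2π) = 42 Hz.
42 Hz mod fs = 12 Hz.
12 Hz ≤ fs/2 = 15 Hz, appears at 12 Hz.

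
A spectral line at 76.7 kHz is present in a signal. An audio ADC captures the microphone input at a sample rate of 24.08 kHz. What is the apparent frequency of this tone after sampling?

4.46 kHz

76.7 kHz mod fs = 4.46 kHz.
4.46 kHz ≤ fs/2 = 12.04 kHz, appears at 4.46 kHz.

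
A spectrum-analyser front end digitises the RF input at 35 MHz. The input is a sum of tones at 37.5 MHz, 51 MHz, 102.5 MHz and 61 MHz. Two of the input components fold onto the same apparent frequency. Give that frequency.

2.5 MHz

fs/2 = 17.5 MHz.
37.5 MHz mod fs = 2.5 MHz.
2.5 MHz ≤ fs/2 = 17.5 MHz, appears at 2.5 MHz.
51 MHz mod fs = 16 MHz.
16 MHz ≤ fs/2 = 17.5 MHz, appears at 16 MHz.
102.5 MHz mod fs = 32.5 MHz.
32.5 MHz > fs/2 = 17.5 MHz, folds to fs − 32.5 MHz = 2.5 MHz.
61 MHz mod fs = 26 MHz.
26 MHz > fs/2 = 17.5 MHz, folds to fs − 26 MHz = 9 MHz.
37.5 MHz and 102.5 MHz both map to 2.5 MHz.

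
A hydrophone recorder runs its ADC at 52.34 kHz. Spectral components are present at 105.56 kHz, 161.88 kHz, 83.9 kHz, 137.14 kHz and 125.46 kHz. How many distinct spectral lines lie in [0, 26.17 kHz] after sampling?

fs/2 = 26.17 kHz.
105.56 kHz mod fs = 0.88 kHz.
0.88 kHz ≤ fs/2 = 26.17 kHz, appears at 0.88 kHz.
161.88 kHz mod fs = 4.86 kHz.
4.86 kHz ≤ fs/2 = 26.17 kHz, appears at 4.86 kHz.
83.9 kHz mod fs = 31.56 kHz.
31.56 kHz > fs/2 = 26.17 kHz, folds to fs − 31.56 kHz = 20.78 kHz.
137.14 kHz mod fs = 32.46 kHz.
32.46 kHz > fs/2 = 26.17 kHz, folds to fs − 32.46 kHz = 19.88 kHz.
125.46 kHz mod fs = 20.78 kHz.
20.78 kHz ≤ fs/2 = 26.17 kHz, appears at 20.78 kHz.
Distinct values: {0.88 kHz, 4.86 kHz, 19.88 kHz, 20.78 kHz} → 4.

4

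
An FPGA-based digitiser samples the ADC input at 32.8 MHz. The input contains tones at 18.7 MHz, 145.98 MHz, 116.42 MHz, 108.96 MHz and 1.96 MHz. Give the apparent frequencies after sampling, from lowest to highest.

fs/2 = 16.4 MHz.
18.7 MHz > fs/2 = 16.4 MHz, folds to fs − 18.7 MHz = 14.1 MHz.
145.98 MHz mod fs = 14.78 MHz.
14.78 MHz ≤ fs/2 = 16.4 MHz, appears at 14.78 MHz.
116.42 MHz mod fs = 18.02 MHz.
18.02 MHz > fs/2 = 16.4 MHz, folds to fs − 18.02 MHz = 14.78 MHz.
108.96 MHz mod fs = 10.56 MHz.
10.56 MHz ≤ fs/2 = 16.4 MHz, appears at 10.56 MHz.
1.96 MHz ≤ fs/2 = 16.4 MHz, passes unchanged.
Distinct values: {1.96 MHz, 10.56 MHz, 14.1 MHz, 14.78 MHz}.

1.96 MHz, 10.56 MHz, 14.1 MHz, 14.78 MHz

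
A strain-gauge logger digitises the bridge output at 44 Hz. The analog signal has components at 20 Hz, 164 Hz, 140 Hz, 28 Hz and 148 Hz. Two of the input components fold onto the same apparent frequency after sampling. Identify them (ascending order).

28 Hz, 148 Hz

fs/2 = 22 Hz.
20 Hz ≤ fs/2 = 22 Hz, passes unchanged.
164 Hz mod fs = 32 Hz.
32 Hz > fs/2 = 22 Hz, folds to fs − 32 Hz = 12 Hz.
140 Hz mod fs = 8 Hz.
8 Hz ≤ fs/2 = 22 Hz, appears at 8 Hz.
28 Hz > fs/2 = 22 Hz, folds to fs − 28 Hz = 16 Hz.
148 Hz mod fs = 16 Hz.
16 Hz ≤ fs/2 = 22 Hz, appears at 16 Hz.
28 Hz and 148 Hz both map to 16 Hz.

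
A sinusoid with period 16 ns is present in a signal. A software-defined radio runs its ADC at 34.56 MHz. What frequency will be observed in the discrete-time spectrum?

T = 16 ns → f = 1/T = 62.5 MHz.
62.5 MHz mod fs = 27.94 MHz.
27.94 MHz > fs/2 = 17.28 MHz, folds to fs − 27.94 MHz = 6.62 MHz.

6.62 MHz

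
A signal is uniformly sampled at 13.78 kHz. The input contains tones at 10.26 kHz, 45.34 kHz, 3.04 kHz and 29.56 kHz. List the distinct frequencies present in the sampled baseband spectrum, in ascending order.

fs/2 = 6.89 kHz.
10.26 kHz > fs/2 = 6.89 kHz, folds to fs − 10.26 kHz = 3.52 kHz.
45.34 kHz mod fs = 4 kHz.
4 kHz ≤ fs/2 = 6.89 kHz, appears at 4 kHz.
3.04 kHz ≤ fs/2 = 6.89 kHz, passes unchanged.
29.56 kHz mod fs = 2 kHz.
2 kHz ≤ fs/2 = 6.89 kHz, appears at 2 kHz.
Distinct values: {2 kHz, 3.04 kHz, 3.52 kHz, 4 kHz}.

2 kHz, 3.04 kHz, 3.52 kHz, 4 kHz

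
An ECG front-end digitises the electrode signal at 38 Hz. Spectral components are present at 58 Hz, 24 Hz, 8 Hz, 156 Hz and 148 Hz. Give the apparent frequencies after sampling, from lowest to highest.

4 Hz, 8 Hz, 14 Hz, 18 Hz

fs/2 = 19 Hz.
58 Hz mod fs = 20 Hz.
20 Hz > fs/2 = 19 Hz, folds to fs − 20 Hz = 18 Hz.
24 Hz > fs/2 = 19 Hz, folds to fs − 24 Hz = 14 Hz.
8 Hz ≤ fs/2 = 19 Hz, passes unchanged.
156 Hz mod fs = 4 Hz.
4 Hz ≤ fs/2 = 19 Hz, appears at 4 Hz.
148 Hz mod fs = 34 Hz.
34 Hz > fs/2 = 19 Hz, folds to fs − 34 Hz = 4 Hz.
Distinct values: {4 Hz, 8 Hz, 14 Hz, 18 Hz}.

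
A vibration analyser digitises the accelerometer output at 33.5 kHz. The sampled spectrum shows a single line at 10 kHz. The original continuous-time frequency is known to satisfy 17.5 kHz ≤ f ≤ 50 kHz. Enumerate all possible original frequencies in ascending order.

23.5 kHz, 43.5 kHz

Frequencies that alias to 10 kHz are k·fs ± 10 kHz for integer k ≥ 0.
k=0: 10 kHz.
k=1: 23.5 kHz, 43.5 kHz.
k=2: 57 kHz, 77 kHz.
Within [17.5 kHz, 50 kHz]: 23.5 kHz, 43.5 kHz.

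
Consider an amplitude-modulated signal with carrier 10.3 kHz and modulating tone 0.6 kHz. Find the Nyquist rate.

AM sidebands sit at fc ± fm = 9.7 kHz and 10.9 kHz.
Highest-frequency component: 10.9 kHz.
Nyquist rate = 2 × 10.9 kHz = 21.8 kHz.

21.8 kHz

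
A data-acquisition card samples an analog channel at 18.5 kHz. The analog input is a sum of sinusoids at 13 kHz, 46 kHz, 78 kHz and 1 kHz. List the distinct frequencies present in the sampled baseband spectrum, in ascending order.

1 kHz, 4 kHz, 5.5 kHz, 9 kHz

fs/2 = 9.25 kHz.
13 kHz > fs/2 = 9.25 kHz, folds to fs − 13 kHz = 5.5 kHz.
46 kHz mod fs = 9 kHz.
9 kHz ≤ fs/2 = 9.25 kHz, appears at 9 kHz.
78 kHz mod fs = 4 kHz.
4 kHz ≤ fs/2 = 9.25 kHz, appears at 4 kHz.
1 kHz ≤ fs/2 = 9.25 kHz, passes unchanged.
Distinct values: {1 kHz, 4 kHz, 5.5 kHz, 9 kHz}.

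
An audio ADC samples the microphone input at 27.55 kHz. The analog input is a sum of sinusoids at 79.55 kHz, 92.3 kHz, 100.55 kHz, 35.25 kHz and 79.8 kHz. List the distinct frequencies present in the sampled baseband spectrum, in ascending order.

fs/2 = 13.775 kHz.
79.55 kHz mod fs = 24.45 kHz.
24.45 kHz > fs/2 = 13.775 kHz, folds to fs − 24.45 kHz = 3.1 kHz.
92.3 kHz mod fs = 9.65 kHz.
9.65 kHz ≤ fs/2 = 13.775 kHz, appears at 9.65 kHz.
100.55 kHz mod fs = 17.9 kHz.
17.9 kHz > fs/2 = 13.775 kHz, folds to fs − 17.9 kHz = 9.65 kHz.
35.25 kHz mod fs = 7.7 kHz.
7.7 kHz ≤ fs/2 = 13.775 kHz, appears at 7.7 kHz.
79.8 kHz mod fs = 24.7 kHz.
24.7 kHz > fs/2 = 13.775 kHz, folds to fs − 24.7 kHz = 2.85 kHz.
Distinct values: {2.85 kHz, 3.1 kHz, 7.7 kHz, 9.65 kHz}.

2.85 kHz, 3.1 kHz, 7.7 kHz, 9.65 kHz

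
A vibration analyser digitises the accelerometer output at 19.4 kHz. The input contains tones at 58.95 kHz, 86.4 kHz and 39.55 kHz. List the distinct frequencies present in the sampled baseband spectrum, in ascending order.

fs/2 = 9.7 kHz.
58.95 kHz mod fs = 0.75 kHz.
0.75 kHz ≤ fs/2 = 9.7 kHz, appears at 0.75 kHz.
86.4 kHz mod fs = 8.8 kHz.
8.8 kHz ≤ fs/2 = 9.7 kHz, appears at 8.8 kHz.
39.55 kHz mod fs = 0.75 kHz.
0.75 kHz ≤ fs/2 = 9.7 kHz, appears at 0.75 kHz.
Distinct values: {0.75 kHz, 8.8 kHz}.

0.75 kHz, 8.8 kHz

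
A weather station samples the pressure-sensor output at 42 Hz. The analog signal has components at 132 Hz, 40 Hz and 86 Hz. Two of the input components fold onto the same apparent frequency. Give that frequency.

fs/2 = 21 Hz.
132 Hz mod fs = 6 Hz.
6 Hz ≤ fs/2 = 21 Hz, appears at 6 Hz.
40 Hz > fs/2 = 21 Hz, folds to fs − 40 Hz = 2 Hz.
86 Hz mod fs = 2 Hz.
2 Hz ≤ fs/2 = 21 Hz, appears at 2 Hz.
40 Hz and 86 Hz both map to 2 Hz.

2 Hz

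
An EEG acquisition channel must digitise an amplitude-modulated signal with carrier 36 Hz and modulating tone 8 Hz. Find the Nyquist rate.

88 Hz

AM sidebands sit at fc ± fm = 28 Hz and 44 Hz.
Highest-frequency component: 44 Hz.
Nyquist rate = 2 × 44 Hz = 88 Hz.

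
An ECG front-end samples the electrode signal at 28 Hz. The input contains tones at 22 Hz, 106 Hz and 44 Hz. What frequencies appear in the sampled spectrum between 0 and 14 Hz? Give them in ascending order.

fs/2 = 14 Hz.
22 Hz > fs/2 = 14 Hz, folds to fs − 22 Hz = 6 Hz.
106 Hz mod fs = 22 Hz.
22 Hz > fs/2 = 14 Hz, folds to fs − 22 Hz = 6 Hz.
44 Hz mod fs = 16 Hz.
16 Hz > fs/2 = 14 Hz, folds to fs − 16 Hz = 12 Hz.
Distinct values: {6 Hz, 12 Hz}.

6 Hz, 12 Hz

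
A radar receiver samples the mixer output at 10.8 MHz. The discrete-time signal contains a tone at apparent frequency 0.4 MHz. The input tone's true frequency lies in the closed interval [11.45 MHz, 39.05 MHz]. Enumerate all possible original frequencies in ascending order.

21.2 MHz, 22 MHz, 32 MHz, 32.8 MHz

Frequencies that alias to 0.4 MHz are k·fs ± 0.4 MHz for integer k ≥ 0.
k=0: 0.4 MHz.
k=1: 10.4 MHz, 11.2 MHz.
k=2: 21.2 MHz, 22 MHz.
k=3: 32 MHz, 32.8 MHz.
k=4: 42.8 MHz, 43.6 MHz.
Within [11.45 MHz, 39.05 MHz]: 21.2 MHz, 22 MHz, 32 MHz, 32.8 MHz.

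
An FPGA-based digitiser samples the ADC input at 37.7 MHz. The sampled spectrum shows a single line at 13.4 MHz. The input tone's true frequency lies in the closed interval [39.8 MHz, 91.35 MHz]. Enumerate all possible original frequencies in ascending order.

51.1 MHz, 62 MHz, 88.8 MHz

Frequencies that alias to 13.4 MHz are k·fs ± 13.4 MHz for integer k ≥ 0.
k=0: 13.4 MHz.
k=1: 24.3 MHz, 51.1 MHz.
k=2: 62 MHz, 88.8 MHz.
k=3: 99.7 MHz, 126.5 MHz.
Within [39.8 MHz, 91.35 MHz]: 51.1 MHz, 62 MHz, 88.8 MHz.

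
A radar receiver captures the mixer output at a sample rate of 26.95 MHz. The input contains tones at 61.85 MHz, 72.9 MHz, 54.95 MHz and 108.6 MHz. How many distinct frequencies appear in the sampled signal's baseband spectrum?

3

fs/2 = 13.475 MHz.
61.85 MHz mod fs = 7.95 MHz.
7.95 MHz ≤ fs/2 = 13.475 MHz, appears at 7.95 MHz.
72.9 MHz mod fs = 19 MHz.
19 MHz > fs/2 = 13.475 MHz, folds to fs − 19 MHz = 7.95 MHz.
54.95 MHz mod fs = 1.05 MHz.
1.05 MHz ≤ fs/2 = 13.475 MHz, appears at 1.05 MHz.
108.6 MHz mod fs = 0.8 MHz.
0.8 MHz ≤ fs/2 = 13.475 MHz, appears at 0.8 MHz.
Distinct values: {0.8 MHz, 1.05 MHz, 7.95 MHz} → 3.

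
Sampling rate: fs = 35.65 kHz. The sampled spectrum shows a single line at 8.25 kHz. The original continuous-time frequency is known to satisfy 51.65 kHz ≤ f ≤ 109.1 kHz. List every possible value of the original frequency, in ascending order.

63.05 kHz, 79.55 kHz, 98.7 kHz

Frequencies that alias to 8.25 kHz are k·fs ± 8.25 kHz for integer k ≥ 0.
k=0: 8.25 kHz.
k=1: 27.4 kHz, 43.9 kHz.
k=2: 63.05 kHz, 79.55 kHz.
k=3: 98.7 kHz, 115.2 kHz.
k=4: 134.35 kHz, 150.85 kHz.
Within [51.65 kHz, 109.1 kHz]: 63.05 kHz, 79.55 kHz, 98.7 kHz.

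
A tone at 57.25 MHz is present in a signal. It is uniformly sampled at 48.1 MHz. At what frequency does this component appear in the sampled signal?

9.15 MHz

57.25 MHz mod fs = 9.15 MHz.
9.15 MHz ≤ fs/2 = 24.05 MHz, appears at 9.15 MHz.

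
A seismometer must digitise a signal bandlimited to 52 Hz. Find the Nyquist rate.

Nyquist rate = 2 × 52 Hz = 104 Hz.

104 Hz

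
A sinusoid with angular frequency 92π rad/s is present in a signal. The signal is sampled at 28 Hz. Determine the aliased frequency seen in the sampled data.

ω = 92π rad/s → f = ω/(2π) = 46 Hz.
46 Hz mod fs = 18 Hz.
18 Hz > fs/2 = 14 Hz, folds to fs − 18 Hz = 10 Hz.

10 Hz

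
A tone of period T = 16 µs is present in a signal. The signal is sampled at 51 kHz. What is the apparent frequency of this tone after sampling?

11.5 kHz

T = 16 µs → f = 1/T = 62.5 kHz.
62.5 kHz mod fs = 11.5 kHz.
11.5 kHz ≤ fs/2 = 25.5 kHz, appears at 11.5 kHz.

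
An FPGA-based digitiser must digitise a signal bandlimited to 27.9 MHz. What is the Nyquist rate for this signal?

55.8 MHz

Nyquist rate = 2 × 27.9 MHz = 55.8 MHz.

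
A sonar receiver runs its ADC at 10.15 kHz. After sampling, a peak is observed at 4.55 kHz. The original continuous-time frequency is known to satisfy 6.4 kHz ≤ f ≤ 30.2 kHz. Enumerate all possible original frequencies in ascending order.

14.7 kHz, 15.75 kHz, 24.85 kHz, 25.9 kHz

Frequencies that alias to 4.55 kHz are k·fs ± 4.55 kHz for integer k ≥ 0.
k=0: 4.55 kHz.
k=1: 5.6 kHz, 14.7 kHz.
k=2: 15.75 kHz, 24.85 kHz.
k=3: 25.9 kHz, 35 kHz.
k=4: 36.05 kHz, 45.15 kHz.
Within [6.4 kHz, 30.2 kHz]: 14.7 kHz, 15.75 kHz, 24.85 kHz, 25.9 kHz.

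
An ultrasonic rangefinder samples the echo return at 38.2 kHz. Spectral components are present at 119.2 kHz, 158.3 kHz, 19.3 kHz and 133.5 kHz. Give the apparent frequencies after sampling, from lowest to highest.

4.6 kHz, 5.5 kHz, 18.9 kHz

fs/2 = 19.1 kHz.
119.2 kHz mod fs = 4.6 kHz.
4.6 kHz ≤ fs/2 = 19.1 kHz, appears at 4.6 kHz.
158.3 kHz mod fs = 5.5 kHz.
5.5 kHz ≤ fs/2 = 19.1 kHz, appears at 5.5 kHz.
19.3 kHz > fs/2 = 19.1 kHz, folds to fs − 19.3 kHz = 18.9 kHz.
133.5 kHz mod fs = 18.9 kHz.
18.9 kHz ≤ fs/2 = 19.1 kHz, appears at 18.9 kHz.
Distinct values: {4.6 kHz, 5.5 kHz, 18.9 kHz}.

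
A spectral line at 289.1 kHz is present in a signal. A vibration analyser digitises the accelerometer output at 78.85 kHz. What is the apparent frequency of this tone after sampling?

26.3 kHz

289.1 kHz mod fs = 52.55 kHz.
52.55 kHz > fs/2 = 39.425 kHz, folds to fs − 52.55 kHz = 26.3 kHz.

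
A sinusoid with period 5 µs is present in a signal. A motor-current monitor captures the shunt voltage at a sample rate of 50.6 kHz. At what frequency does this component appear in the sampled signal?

T = 5 µs → f = 1/T = 200 kHz.
200 kHz mod fs = 48.2 kHz.
48.2 kHz > fs/2 = 25.3 kHz, folds to fs − 48.2 kHz = 2.4 kHz.

2.4 kHz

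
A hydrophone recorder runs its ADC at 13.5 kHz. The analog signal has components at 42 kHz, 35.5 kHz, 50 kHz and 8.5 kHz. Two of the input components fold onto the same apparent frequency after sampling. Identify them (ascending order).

8.5 kHz, 35.5 kHz

fs/2 = 6.75 kHz.
42 kHz mod fs = 1.5 kHz.
1.5 kHz ≤ fs/2 = 6.75 kHz, appears at 1.5 kHz.
35.5 kHz mod fs = 8.5 kHz.
8.5 kHz > fs/2 = 6.75 kHz, folds to fs − 8.5 kHz = 5 kHz.
50 kHz mod fs = 9.5 kHz.
9.5 kHz > fs/2 = 6.75 kHz, folds to fs − 9.5 kHz = 4 kHz.
8.5 kHz > fs/2 = 6.75 kHz, folds to fs − 8.5 kHz = 5 kHz.
8.5 kHz and 35.5 kHz both map to 5 kHz.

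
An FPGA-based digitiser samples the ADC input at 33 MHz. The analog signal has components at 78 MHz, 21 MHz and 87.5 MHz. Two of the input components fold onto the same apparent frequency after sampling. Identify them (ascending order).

21 MHz, 78 MHz

fs/2 = 16.5 MHz.
78 MHz mod fs = 12 MHz.
12 MHz ≤ fs/2 = 16.5 MHz, appears at 12 MHz.
21 MHz > fs/2 = 16.5 MHz, folds to fs − 21 MHz = 12 MHz.
87.5 MHz mod fs = 21.5 MHz.
21.5 MHz > fs/2 = 16.5 MHz, folds to fs − 21.5 MHz = 11.5 MHz.
21 MHz and 78 MHz both map to 12 MHz.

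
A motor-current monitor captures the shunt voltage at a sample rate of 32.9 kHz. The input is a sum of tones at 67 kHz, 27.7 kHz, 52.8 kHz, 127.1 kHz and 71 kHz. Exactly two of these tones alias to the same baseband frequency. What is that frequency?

fs/2 = 16.45 kHz.
67 kHz mod fs = 1.2 kHz.
1.2 kHz ≤ fs/2 = 16.45 kHz, appears at 1.2 kHz.
27.7 kHz > fs/2 = 16.45 kHz, folds to fs − 27.7 kHz = 5.2 kHz.
52.8 kHz mod fs = 19.9 kHz.
19.9 kHz > fs/2 = 16.45 kHz, folds to fs − 19.9 kHz = 13 kHz.
127.1 kHz mod fs = 28.4 kHz.
28.4 kHz > fs/2 = 16.45 kHz, folds to fs − 28.4 kHz = 4.5 kHz.
71 kHz mod fs = 5.2 kHz.
5.2 kHz ≤ fs/2 = 16.45 kHz, appears at 5.2 kHz.
27.7 kHz and 71 kHz both map to 5.2 kHz.

5.2 kHz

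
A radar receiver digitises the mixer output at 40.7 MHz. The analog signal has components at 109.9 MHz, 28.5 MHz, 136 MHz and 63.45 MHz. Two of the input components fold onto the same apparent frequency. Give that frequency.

fs/2 = 20.35 MHz.
109.9 MHz mod fs = 28.5 MHz.
28.5 MHz > fs/2 = 20.35 MHz, folds to fs − 28.5 MHz = 12.2 MHz.
28.5 MHz > fs/2 = 20.35 MHz, folds to fs − 28.5 MHz = 12.2 MHz.
136 MHz mod fs = 13.9 MHz.
13.9 MHz ≤ fs/2 = 20.35 MHz, appears at 13.9 MHz.
63.45 MHz mod fs = 22.75 MHz.
22.75 MHz > fs/2 = 20.35 MHz, folds to fs − 22.75 MHz = 17.95 MHz.
28.5 MHz and 109.9 MHz both map to 12.2 MHz.

12.2 MHz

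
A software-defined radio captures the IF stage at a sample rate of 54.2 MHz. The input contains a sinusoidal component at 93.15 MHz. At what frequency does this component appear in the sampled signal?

93.15 MHz mod fs = 38.95 MHz.
38.95 MHz > fs/2 = 27.1 MHz, folds to fs − 38.95 MHz = 15.25 MHz.

15.25 MHz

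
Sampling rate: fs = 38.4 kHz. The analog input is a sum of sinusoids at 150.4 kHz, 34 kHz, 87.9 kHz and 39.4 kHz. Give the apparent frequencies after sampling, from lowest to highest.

fs/2 = 19.2 kHz.
150.4 kHz mod fs = 35.2 kHz.
35.2 kHz > fs/2 = 19.2 kHz, folds to fs − 35.2 kHz = 3.2 kHz.
34 kHz > fs/2 = 19.2 kHz, folds to fs − 34 kHz = 4.4 kHz.
87.9 kHz mod fs = 11.1 kHz.
11.1 kHz ≤ fs/2 = 19.2 kHz, appears at 11.1 kHz.
39.4 kHz mod fs = 1 kHz.
1 kHz ≤ fs/2 = 19.2 kHz, appears at 1 kHz.
Distinct values: {1 kHz, 3.2 kHz, 4.4 kHz, 11.1 kHz}.

1 kHz, 3.2 kHz, 4.4 kHz, 11.1 kHz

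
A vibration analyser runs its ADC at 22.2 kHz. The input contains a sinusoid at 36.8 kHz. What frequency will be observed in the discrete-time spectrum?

36.8 kHz mod fs = 14.6 kHz.
14.6 kHz > fs/2 = 11.1 kHz, folds to fs − 14.6 kHz = 7.6 kHz.

7.6 kHz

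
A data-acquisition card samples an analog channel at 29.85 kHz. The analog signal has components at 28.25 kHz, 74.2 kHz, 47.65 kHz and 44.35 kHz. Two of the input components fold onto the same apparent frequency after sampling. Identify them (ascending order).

44.35 kHz, 74.2 kHz

fs/2 = 14.925 kHz.
28.25 kHz > fs/2 = 14.925 kHz, folds to fs − 28.25 kHz = 1.6 kHz.
74.2 kHz mod fs = 14.5 kHz.
14.5 kHz ≤ fs/2 = 14.925 kHz, appears at 14.5 kHz.
47.65 kHz mod fs = 17.8 kHz.
17.8 kHz > fs/2 = 14.925 kHz, folds to fs − 17.8 kHz = 12.05 kHz.
44.35 kHz mod fs = 14.5 kHz.
14.5 kHz ≤ fs/2 = 14.925 kHz, appears at 14.5 kHz.
44.35 kHz and 74.2 kHz both map to 14.5 kHz.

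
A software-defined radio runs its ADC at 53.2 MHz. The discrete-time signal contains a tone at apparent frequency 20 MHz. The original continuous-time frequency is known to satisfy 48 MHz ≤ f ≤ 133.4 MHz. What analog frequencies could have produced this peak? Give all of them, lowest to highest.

73.2 MHz, 86.4 MHz, 126.4 MHz

Frequencies that alias to 20 MHz are k·fs ± 20 MHz for integer k ≥ 0.
k=0: 20 MHz.
k=1: 33.2 MHz, 73.2 MHz.
k=2: 86.4 MHz, 126.4 MHz.
k=3: 139.6 MHz, 179.6 MHz.
Within [48 MHz, 133.4 MHz]: 73.2 MHz, 86.4 MHz, 126.4 MHz.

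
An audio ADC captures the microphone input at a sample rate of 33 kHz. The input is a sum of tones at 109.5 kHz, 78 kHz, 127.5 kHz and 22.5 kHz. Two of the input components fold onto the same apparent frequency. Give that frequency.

fs/2 = 16.5 kHz.
109.5 kHz mod fs = 10.5 kHz.
10.5 kHz ≤ fs/2 = 16.5 kHz, appears at 10.5 kHz.
78 kHz mod fs = 12 kHz.
12 kHz ≤ fs/2 = 16.5 kHz, appears at 12 kHz.
127.5 kHz mod fs = 28.5 kHz.
28.5 kHz > fs/2 = 16.5 kHz, folds to fs − 28.5 kHz = 4.5 kHz.
22.5 kHz > fs/2 = 16.5 kHz, folds to fs − 22.5 kHz = 10.5 kHz.
22.5 kHz and 109.5 kHz both map to 10.5 kHz.

10.5 kHz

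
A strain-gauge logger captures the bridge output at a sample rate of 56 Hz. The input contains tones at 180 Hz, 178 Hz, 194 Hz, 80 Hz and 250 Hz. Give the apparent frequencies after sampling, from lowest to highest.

fs/2 = 28 Hz.
180 Hz mod fs = 12 Hz.
12 Hz ≤ fs/2 = 28 Hz, appears at 12 Hz.
178 Hz mod fs = 10 Hz.
10 Hz ≤ fs/2 = 28 Hz, appears at 10 Hz.
194 Hz mod fs = 26 Hz.
26 Hz ≤ fs/2 = 28 Hz, appears at 26 Hz.
80 Hz mod fs = 24 Hz.
24 Hz ≤ fs/2 = 28 Hz, appears at 24 Hz.
250 Hz mod fs = 26 Hz.
26 Hz ≤ fs/2 = 28 Hz, appears at 26 Hz.
Distinct values: {10 Hz, 12 Hz, 24 Hz, 26 Hz}.

10 Hz, 12 Hz, 24 Hz, 26 Hz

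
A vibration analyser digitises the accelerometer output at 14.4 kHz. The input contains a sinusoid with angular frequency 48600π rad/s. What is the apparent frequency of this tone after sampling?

ω = 48600π rad/s → f = ω/(2π) = 24300 Hz = 24.3 kHz.
24.3 kHz mod fs = 9.9 kHz.
9.9 kHz > fs/2 = 7.2 kHz, folds to fs − 9.9 kHz = 4.5 kHz.

4.5 kHz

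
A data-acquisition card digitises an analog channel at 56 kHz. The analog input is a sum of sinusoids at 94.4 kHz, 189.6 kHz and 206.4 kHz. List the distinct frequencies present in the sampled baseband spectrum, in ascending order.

17.6 kHz, 21.6 kHz

fs/2 = 28 kHz.
94.4 kHz mod fs = 38.4 kHz.
38.4 kHz > fs/2 = 28 kHz, folds to fs − 38.4 kHz = 17.6 kHz.
189.6 kHz mod fs = 21.6 kHz.
21.6 kHz ≤ fs/2 = 28 kHz, appears at 21.6 kHz.
206.4 kHz mod fs = 38.4 kHz.
38.4 kHz > fs/2 = 28 kHz, folds to fs − 38.4 kHz = 17.6 kHz.
Distinct values: {17.6 kHz, 21.6 kHz}.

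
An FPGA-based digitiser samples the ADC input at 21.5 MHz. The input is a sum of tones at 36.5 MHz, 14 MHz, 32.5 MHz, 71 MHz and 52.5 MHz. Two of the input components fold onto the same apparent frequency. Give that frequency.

fs/2 = 10.75 MHz.
36.5 MHz mod fs = 15 MHz.
15 MHz > fs/2 = 10.75 MHz, folds to fs − 15 MHz = 6.5 MHz.
14 MHz > fs/2 = 10.75 MHz, folds to fs − 14 MHz = 7.5 MHz.
32.5 MHz mod fs = 11 MHz.
11 MHz > fs/2 = 10.75 MHz, folds to fs − 11 MHz = 10.5 MHz.
71 MHz mod fs = 6.5 MHz.
6.5 MHz ≤ fs/2 = 10.75 MHz, appears at 6.5 MHz.
52.5 MHz mod fs = 9.5 MHz.
9.5 MHz ≤ fs/2 = 10.75 MHz, appears at 9.5 MHz.
36.5 MHz and 71 MHz both map to 6.5 MHz.

6.5 MHz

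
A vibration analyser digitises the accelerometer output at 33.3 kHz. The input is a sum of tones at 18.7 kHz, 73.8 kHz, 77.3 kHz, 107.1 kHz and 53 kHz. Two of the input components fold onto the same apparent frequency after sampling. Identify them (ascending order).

73.8 kHz, 107.1 kHz

fs/2 = 16.65 kHz.
18.7 kHz > fs/2 = 16.65 kHz, folds to fs − 18.7 kHz = 14.6 kHz.
73.8 kHz mod fs = 7.2 kHz.
7.2 kHz ≤ fs/2 = 16.65 kHz, appears at 7.2 kHz.
77.3 kHz mod fs = 10.7 kHz.
10.7 kHz ≤ fs/2 = 16.65 kHz, appears at 10.7 kHz.
107.1 kHz mod fs = 7.2 kHz.
7.2 kHz ≤ fs/2 = 16.65 kHz, appears at 7.2 kHz.
53 kHz mod fs = 19.7 kHz.
19.7 kHz > fs/2 = 16.65 kHz, folds to fs − 19.7 kHz = 13.6 kHz.
73.8 kHz and 107.1 kHz both map to 7.2 kHz.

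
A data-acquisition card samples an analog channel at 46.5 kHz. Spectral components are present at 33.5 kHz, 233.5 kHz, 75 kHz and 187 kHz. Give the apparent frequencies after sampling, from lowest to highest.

1 kHz, 13 kHz, 18 kHz

fs/2 = 23.25 kHz.
33.5 kHz > fs/2 = 23.25 kHz, folds to fs − 33.5 kHz = 13 kHz.
233.5 kHz mod fs = 1 kHz.
1 kHz ≤ fs/2 = 23.25 kHz, appears at 1 kHz.
75 kHz mod fs = 28.5 kHz.
28.5 kHz > fs/2 = 23.25 kHz, folds to fs − 28.5 kHz = 18 kHz.
187 kHz mod fs = 1 kHz.
1 kHz ≤ fs/2 = 23.25 kHz, appears at 1 kHz.
Distinct values: {1 kHz, 13 kHz, 18 kHz}.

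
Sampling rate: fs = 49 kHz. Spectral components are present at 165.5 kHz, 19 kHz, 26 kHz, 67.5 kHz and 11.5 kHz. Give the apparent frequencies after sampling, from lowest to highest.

11.5 kHz, 18.5 kHz, 19 kHz, 23 kHz

fs/2 = 24.5 kHz.
165.5 kHz mod fs = 18.5 kHz.
18.5 kHz ≤ fs/2 = 24.5 kHz, appears at 18.5 kHz.
19 kHz ≤ fs/2 = 24.5 kHz, passes unchanged.
26 kHz > fs/2 = 24.5 kHz, folds to fs − 26 kHz = 23 kHz.
67.5 kHz mod fs = 18.5 kHz.
18.5 kHz ≤ fs/2 = 24.5 kHz, appears at 18.5 kHz.
11.5 kHz ≤ fs/2 = 24.5 kHz, passes unchanged.
Distinct values: {11.5 kHz, 18.5 kHz, 19 kHz, 23 kHz}.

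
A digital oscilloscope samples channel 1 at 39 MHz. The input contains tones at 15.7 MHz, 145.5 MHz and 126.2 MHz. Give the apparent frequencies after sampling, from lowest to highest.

9.2 MHz, 10.5 MHz, 15.7 MHz

fs/2 = 19.5 MHz.
15.7 MHz ≤ fs/2 = 19.5 MHz, passes unchanged.
145.5 MHz mod fs = 28.5 MHz.
28.5 MHz > fs/2 = 19.5 MHz, folds to fs − 28.5 MHz = 10.5 MHz.
126.2 MHz mod fs = 9.2 MHz.
9.2 MHz ≤ fs/2 = 19.5 MHz, appears at 9.2 MHz.
Distinct values: {9.2 MHz, 10.5 MHz, 15.7 MHz}.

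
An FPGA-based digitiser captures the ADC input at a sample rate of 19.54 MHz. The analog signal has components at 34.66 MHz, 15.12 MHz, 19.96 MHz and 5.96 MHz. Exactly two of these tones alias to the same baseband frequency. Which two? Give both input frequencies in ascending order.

15.12 MHz, 34.66 MHz

fs/2 = 9.77 MHz.
34.66 MHz mod fs = 15.12 MHz.
15.12 MHz > fs/2 = 9.77 MHz, folds to fs − 15.12 MHz = 4.42 MHz.
15.12 MHz > fs/2 = 9.77 MHz, folds to fs − 15.12 MHz = 4.42 MHz.
19.96 MHz mod fs = 0.42 MHz.
0.42 MHz ≤ fs/2 = 9.77 MHz, appears at 0.42 MHz.
5.96 MHz ≤ fs/2 = 9.77 MHz, passes unchanged.
15.12 MHz and 34.66 MHz both map to 4.42 MHz.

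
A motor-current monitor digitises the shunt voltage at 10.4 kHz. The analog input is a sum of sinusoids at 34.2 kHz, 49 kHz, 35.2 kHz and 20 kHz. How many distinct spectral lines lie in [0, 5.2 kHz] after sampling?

fs/2 = 5.2 kHz.
34.2 kHz mod fs = 3 kHz.
3 kHz ≤ fs/2 = 5.2 kHz, appears at 3 kHz.
49 kHz mod fs = 7.4 kHz.
7.4 kHz > fs/2 = 5.2 kHz, folds to fs − 7.4 kHz = 3 kHz.
35.2 kHz mod fs = 4 kHz.
4 kHz ≤ fs/2 = 5.2 kHz, appears at 4 kHz.
20 kHz mod fs = 9.6 kHz.
9.6 kHz > fs/2 = 5.2 kHz, folds to fs − 9.6 kHz = 0.8 kHz.
Distinct values: {0.8 kHz, 3 kHz, 4 kHz} → 3.

3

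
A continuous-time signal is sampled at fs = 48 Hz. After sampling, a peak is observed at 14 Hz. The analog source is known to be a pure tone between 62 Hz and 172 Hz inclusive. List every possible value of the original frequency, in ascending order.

Frequencies that alias to 14 Hz are k·fs ± 14 Hz for integer k ≥ 0.
k=0: 14 Hz.
k=1: 34 Hz, 62 Hz.
k=2: 82 Hz, 110 Hz.
k=3: 130 Hz, 158 Hz.
k=4: 178 Hz, 206 Hz.
Within [62 Hz, 172 Hz]: 62 Hz, 82 Hz, 110 Hz, 130 Hz, 158 Hz.

62 Hz, 82 Hz, 110 Hz, 130 Hz, 158 Hz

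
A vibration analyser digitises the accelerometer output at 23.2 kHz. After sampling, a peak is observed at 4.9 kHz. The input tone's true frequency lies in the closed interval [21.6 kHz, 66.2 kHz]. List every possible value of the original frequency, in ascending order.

Frequencies that alias to 4.9 kHz are k·fs ± 4.9 kHz for integer k ≥ 0.
k=0: 4.9 kHz.
k=1: 18.3 kHz, 28.1 kHz.
k=2: 41.5 kHz, 51.3 kHz.
k=3: 64.7 kHz, 74.5 kHz.
k=4: 87.9 kHz, 97.7 kHz.
Within [21.6 kHz, 66.2 kHz]: 28.1 kHz, 41.5 kHz, 51.3 kHz, 64.7 kHz.

28.1 kHz, 41.5 kHz, 51.3 kHz, 64.7 kHz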